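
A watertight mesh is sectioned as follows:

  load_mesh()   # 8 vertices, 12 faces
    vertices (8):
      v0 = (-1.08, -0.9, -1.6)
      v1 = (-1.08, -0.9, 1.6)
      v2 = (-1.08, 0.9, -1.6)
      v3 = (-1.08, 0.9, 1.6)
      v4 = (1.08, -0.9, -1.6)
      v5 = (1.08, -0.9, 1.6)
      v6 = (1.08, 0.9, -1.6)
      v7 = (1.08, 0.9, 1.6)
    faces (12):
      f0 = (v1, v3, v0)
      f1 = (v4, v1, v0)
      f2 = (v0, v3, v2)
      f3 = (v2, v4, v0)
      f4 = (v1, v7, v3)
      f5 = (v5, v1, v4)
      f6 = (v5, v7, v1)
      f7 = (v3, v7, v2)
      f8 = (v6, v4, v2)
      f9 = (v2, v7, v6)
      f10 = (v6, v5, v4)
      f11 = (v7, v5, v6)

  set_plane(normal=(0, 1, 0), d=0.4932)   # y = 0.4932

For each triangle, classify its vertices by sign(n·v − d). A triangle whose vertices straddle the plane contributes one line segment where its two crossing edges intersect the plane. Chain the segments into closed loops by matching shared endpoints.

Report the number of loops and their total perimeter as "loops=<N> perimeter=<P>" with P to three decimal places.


loops=1 perimeter=10.720

Straddling triangles (8 of 12):
  (v1,v3,v0) [-+-] → (-1.08, 0.4932, 1.6)–(-1.08, 0.4932, 0.8768)  len=0.7232
  (v0,v3,v2) [-++] → (-1.08, 0.4932, 0.8768)–(-1.08, 0.4932, -1.6)  len=2.4768
  (v2,v4,v0) [+--] → (-0.59184, 0.4932, -1.6)–(-1.08, 0.4932, -1.6)  len=0.4882
  (v1,v7,v3) [-++] → (0.59184, 0.4932, 1.6)–(-1.08, 0.4932, 1.6)  len=1.6718
  (v5,v7,v1) [-+-] → (1.08, 0.4932, 1.6)–(0.59184, 0.4932, 1.6)  len=0.4882
  (v6,v4,v2) [+-+] → (1.08, 0.4932, -1.6)–(-0.59184, 0.4932, -1.6)  len=1.6718
  (v6,v5,v4) [+--] → (1.08, 0.4932, -0.8768)–(1.08, 0.4932, -1.6)  len=0.7232
  (v7,v5,v6) [+-+] → (1.08, 0.4932, 1.6)–(1.08, 0.4932, -0.8768)  len=2.4768

Chained into 1 loop(s):
  loop 1: 8 segments, perimeter = 10.7200
Total perimeter = 10.720


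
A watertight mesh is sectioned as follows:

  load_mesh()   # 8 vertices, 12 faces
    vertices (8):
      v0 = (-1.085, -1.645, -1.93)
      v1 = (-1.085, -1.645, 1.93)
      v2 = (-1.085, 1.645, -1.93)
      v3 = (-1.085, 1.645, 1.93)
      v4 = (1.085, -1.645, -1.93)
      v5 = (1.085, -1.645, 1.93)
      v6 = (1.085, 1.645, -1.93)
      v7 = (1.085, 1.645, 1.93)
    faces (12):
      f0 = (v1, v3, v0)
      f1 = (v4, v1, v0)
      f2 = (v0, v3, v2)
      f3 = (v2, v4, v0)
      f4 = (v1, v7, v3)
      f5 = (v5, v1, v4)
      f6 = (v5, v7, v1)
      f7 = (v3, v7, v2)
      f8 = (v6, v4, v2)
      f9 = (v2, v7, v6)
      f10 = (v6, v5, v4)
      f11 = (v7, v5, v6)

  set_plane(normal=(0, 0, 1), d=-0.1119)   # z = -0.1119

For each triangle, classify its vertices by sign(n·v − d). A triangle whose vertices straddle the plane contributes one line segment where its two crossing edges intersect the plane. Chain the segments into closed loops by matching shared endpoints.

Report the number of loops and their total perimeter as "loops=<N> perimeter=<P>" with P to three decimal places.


Straddling triangles (8 of 12):
  (v1,v3,v0) [++-] → (-1.085, -0.0953759, -0.1119)–(-1.085, -1.645, -0.1119)  len=1.5496
  (v4,v1,v0) [-+-] → (0.0629075, -1.645, -0.1119)–(-1.085, -1.645, -0.1119)  len=1.1479
  (v0,v3,v2) [-+-] → (-1.085, -0.0953759, -0.1119)–(-1.085, 1.645, -0.1119)  len=1.7404
  (v5,v1,v4) [++-] → (0.0629075, -1.645, -0.1119)–(1.085, -1.645, -0.1119)  len=1.0221
  (v3,v7,v2) [++-] → (-0.0629075, 1.645, -0.1119)–(-1.085, 1.645, -0.1119)  len=1.0221
  (v2,v7,v6) [-+-] → (-0.0629075, 1.645, -0.1119)–(1.085, 1.645, -0.1119)  len=1.1479
  (v6,v5,v4) [-+-] → (1.085, 0.0953759, -0.1119)–(1.085, -1.645, -0.1119)  len=1.7404
  (v7,v5,v6) [++-] → (1.085, 0.0953759, -0.1119)–(1.085, 1.645, -0.1119)  len=1.5496

Chained into 1 loop(s):
  loop 1: 8 segments, perimeter = 10.9200
Total perimeter = 10.920

loops=1 perimeter=10.920


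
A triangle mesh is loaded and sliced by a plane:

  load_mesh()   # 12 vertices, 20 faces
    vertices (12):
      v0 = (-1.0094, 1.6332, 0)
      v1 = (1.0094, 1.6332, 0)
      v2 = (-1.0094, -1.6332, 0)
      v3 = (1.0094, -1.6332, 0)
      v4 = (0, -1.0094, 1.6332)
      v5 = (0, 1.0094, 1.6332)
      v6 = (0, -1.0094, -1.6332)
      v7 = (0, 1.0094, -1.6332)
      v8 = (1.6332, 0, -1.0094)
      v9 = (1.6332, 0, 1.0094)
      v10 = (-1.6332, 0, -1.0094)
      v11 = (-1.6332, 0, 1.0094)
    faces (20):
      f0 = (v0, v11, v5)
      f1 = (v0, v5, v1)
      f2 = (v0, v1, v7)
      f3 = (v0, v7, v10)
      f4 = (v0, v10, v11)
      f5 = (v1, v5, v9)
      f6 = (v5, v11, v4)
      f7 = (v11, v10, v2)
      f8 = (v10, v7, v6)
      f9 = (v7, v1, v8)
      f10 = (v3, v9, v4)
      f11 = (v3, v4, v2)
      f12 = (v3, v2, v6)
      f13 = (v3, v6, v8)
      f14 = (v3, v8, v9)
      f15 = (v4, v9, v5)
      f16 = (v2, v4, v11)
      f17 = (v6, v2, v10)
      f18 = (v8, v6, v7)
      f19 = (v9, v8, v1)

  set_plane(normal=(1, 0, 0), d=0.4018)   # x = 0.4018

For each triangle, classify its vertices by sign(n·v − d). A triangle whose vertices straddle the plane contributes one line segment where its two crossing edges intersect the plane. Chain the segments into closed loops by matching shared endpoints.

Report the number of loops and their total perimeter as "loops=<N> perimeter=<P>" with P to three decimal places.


Straddling triangles (10 of 20):
  (v0,v5,v1) [--+] → (0.4018, 1.25771, 0.983091)–(0.4018, 1.6332, 0)  len=1.0524
  (v0,v1,v7) [-+-] → (0.4018, 1.6332, 0)–(0.4018, 1.25771, -0.983091)  len=1.0524
  (v1,v5,v9) [+-+] → (0.4018, 1.25771, 0.983091)–(0.4018, 0.761067, 1.47973)  len=0.7024
  (v7,v1,v8) [-++] → (0.4018, 1.25771, -0.983091)–(0.4018, 0.761067, -1.47973)  len=0.7024
  (v3,v9,v4) [++-] → (0.4018, -0.761067, 1.47973)–(0.4018, -1.25771, 0.983091)  len=0.7024
  (v3,v4,v2) [+--] → (0.4018, -1.25771, 0.983091)–(0.4018, -1.6332, 0)  len=1.0524
  (v3,v2,v6) [+--] → (0.4018, -1.6332, 0)–(0.4018, -1.25771, -0.983091)  len=1.0524
  (v3,v6,v8) [+-+] → (0.4018, -1.25771, -0.983091)–(0.4018, -0.761067, -1.47973)  len=0.7024
  (v4,v9,v5) [-+-] → (0.4018, -0.761067, 1.47973)–(0.4018, 0.761067, 1.47973)  len=1.5221
  (v8,v6,v7) [+--] → (0.4018, -0.761067, -1.47973)–(0.4018, 0.761067, -1.47973)  len=1.5221

Chained into 1 loop(s):
  loop 1: 10 segments, perimeter = 10.0631
Total perimeter = 10.063

loops=1 perimeter=10.063


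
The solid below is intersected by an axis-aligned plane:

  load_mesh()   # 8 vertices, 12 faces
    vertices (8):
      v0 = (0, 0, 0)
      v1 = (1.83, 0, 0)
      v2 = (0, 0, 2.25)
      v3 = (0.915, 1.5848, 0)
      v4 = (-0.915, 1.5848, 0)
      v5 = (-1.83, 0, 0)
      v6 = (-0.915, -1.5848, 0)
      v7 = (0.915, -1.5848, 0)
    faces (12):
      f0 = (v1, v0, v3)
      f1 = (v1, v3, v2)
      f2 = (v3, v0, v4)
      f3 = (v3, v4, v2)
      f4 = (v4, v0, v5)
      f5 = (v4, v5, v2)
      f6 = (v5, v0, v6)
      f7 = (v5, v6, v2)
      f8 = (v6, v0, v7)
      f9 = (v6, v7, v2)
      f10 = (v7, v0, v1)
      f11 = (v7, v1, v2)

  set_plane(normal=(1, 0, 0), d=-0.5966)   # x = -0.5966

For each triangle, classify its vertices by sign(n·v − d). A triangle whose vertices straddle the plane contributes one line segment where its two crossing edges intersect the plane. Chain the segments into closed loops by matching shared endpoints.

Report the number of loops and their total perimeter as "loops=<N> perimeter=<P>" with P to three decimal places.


Straddling triangles (8 of 12):
  (v3,v0,v4) [++-] → (-0.5966, 1.03332, 0)–(-0.5966, 1.5848, 0)  len=0.5515
  (v3,v4,v2) [+-+] → (-0.5966, 1.5848, 0)–(-0.5966, 1.03332, 0.782951)  len=0.9577
  (v4,v0,v5) [-+-] → (-0.5966, 1.03332, 0)–(-0.5966, 0, 0)  len=1.0333
  (v4,v5,v2) [--+] → (-0.5966, 0, 1.51648)–(-0.5966, 1.03332, 0.782951)  len=1.2672
  (v5,v0,v6) [-+-] → (-0.5966, 0, 0)–(-0.5966, -1.03332, 0)  len=1.0333
  (v5,v6,v2) [--+] → (-0.5966, -1.03332, 0.782951)–(-0.5966, 0, 1.51648)  len=1.2672
  (v6,v0,v7) [-++] → (-0.5966, -1.03332, 0)–(-0.5966, -1.5848, 0)  len=0.5515
  (v6,v7,v2) [-++] → (-0.5966, -1.5848, 0)–(-0.5966, -1.03332, 0.782951)  len=0.9577

Chained into 1 loop(s):
  loop 1: 8 segments, perimeter = 7.6194
Total perimeter = 7.619

loops=1 perimeter=7.619


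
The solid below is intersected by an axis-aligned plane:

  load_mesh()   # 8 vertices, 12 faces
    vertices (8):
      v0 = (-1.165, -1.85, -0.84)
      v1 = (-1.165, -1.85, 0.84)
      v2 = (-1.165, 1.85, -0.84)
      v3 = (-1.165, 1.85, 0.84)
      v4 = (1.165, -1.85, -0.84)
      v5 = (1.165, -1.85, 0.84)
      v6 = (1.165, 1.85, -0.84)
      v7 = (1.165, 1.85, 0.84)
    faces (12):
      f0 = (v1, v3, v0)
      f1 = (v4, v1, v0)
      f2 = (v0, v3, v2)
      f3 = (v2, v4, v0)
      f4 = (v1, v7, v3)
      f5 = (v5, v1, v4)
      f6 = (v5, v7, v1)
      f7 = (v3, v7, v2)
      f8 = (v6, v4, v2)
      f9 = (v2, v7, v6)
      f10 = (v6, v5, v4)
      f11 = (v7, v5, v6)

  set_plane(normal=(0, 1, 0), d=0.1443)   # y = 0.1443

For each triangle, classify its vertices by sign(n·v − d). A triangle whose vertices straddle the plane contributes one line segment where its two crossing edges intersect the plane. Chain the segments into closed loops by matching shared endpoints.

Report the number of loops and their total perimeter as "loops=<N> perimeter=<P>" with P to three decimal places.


loops=1 perimeter=8.020

Straddling triangles (8 of 12):
  (v1,v3,v0) [-+-] → (-1.165, 0.1443, 0.84)–(-1.165, 0.1443, 0.06552)  len=0.7745
  (v0,v3,v2) [-++] → (-1.165, 0.1443, 0.06552)–(-1.165, 0.1443, -0.84)  len=0.9055
  (v2,v4,v0) [+--] → (-0.09087, 0.1443, -0.84)–(-1.165, 0.1443, -0.84)  len=1.0741
  (v1,v7,v3) [-++] → (0.09087, 0.1443, 0.84)–(-1.165, 0.1443, 0.84)  len=1.2559
  (v5,v7,v1) [-+-] → (1.165, 0.1443, 0.84)–(0.09087, 0.1443, 0.84)  len=1.0741
  (v6,v4,v2) [+-+] → (1.165, 0.1443, -0.84)–(-0.09087, 0.1443, -0.84)  len=1.2559
  (v6,v5,v4) [+--] → (1.165, 0.1443, -0.06552)–(1.165, 0.1443, -0.84)  len=0.7745
  (v7,v5,v6) [+-+] → (1.165, 0.1443, 0.84)–(1.165, 0.1443, -0.06552)  len=0.9055

Chained into 1 loop(s):
  loop 1: 8 segments, perimeter = 8.0200
Total perimeter = 8.020


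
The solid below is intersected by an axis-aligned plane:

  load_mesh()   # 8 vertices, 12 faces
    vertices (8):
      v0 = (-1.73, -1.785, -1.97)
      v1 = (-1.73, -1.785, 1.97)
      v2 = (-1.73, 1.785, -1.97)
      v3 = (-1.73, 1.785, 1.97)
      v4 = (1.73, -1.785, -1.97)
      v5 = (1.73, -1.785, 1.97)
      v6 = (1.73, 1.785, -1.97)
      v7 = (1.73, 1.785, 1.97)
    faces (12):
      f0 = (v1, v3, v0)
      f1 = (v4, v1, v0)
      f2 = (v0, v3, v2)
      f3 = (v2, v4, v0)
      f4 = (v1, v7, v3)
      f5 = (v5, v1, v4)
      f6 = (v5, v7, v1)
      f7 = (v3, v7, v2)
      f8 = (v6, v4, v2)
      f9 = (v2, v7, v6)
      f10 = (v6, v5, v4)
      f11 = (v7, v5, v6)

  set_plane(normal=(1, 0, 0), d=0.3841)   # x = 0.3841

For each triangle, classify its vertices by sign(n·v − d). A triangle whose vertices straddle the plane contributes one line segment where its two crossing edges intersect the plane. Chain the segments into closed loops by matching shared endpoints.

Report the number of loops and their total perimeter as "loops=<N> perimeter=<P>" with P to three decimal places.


Straddling triangles (8 of 12):
  (v4,v1,v0) [+--] → (0.3841, -1.785, -0.437386)–(0.3841, -1.785, -1.97)  len=1.5326
  (v2,v4,v0) [-+-] → (0.3841, -0.396311, -1.97)–(0.3841, -1.785, -1.97)  len=1.3887
  (v1,v7,v3) [-+-] → (0.3841, 0.396311, 1.97)–(0.3841, 1.785, 1.97)  len=1.3887
  (v5,v1,v4) [+-+] → (0.3841, -1.785, 1.97)–(0.3841, -1.785, -0.437386)  len=2.4074
  (v5,v7,v1) [++-] → (0.3841, 0.396311, 1.97)–(0.3841, -1.785, 1.97)  len=2.1813
  (v3,v7,v2) [-+-] → (0.3841, 1.785, 1.97)–(0.3841, 1.785, 0.437386)  len=1.5326
  (v6,v4,v2) [++-] → (0.3841, -0.396311, -1.97)–(0.3841, 1.785, -1.97)  len=2.1813
  (v2,v7,v6) [-++] → (0.3841, 1.785, 0.437386)–(0.3841, 1.785, -1.97)  len=2.4074

Chained into 1 loop(s):
  loop 1: 8 segments, perimeter = 15.0200
Total perimeter = 15.020

loops=1 perimeter=15.020


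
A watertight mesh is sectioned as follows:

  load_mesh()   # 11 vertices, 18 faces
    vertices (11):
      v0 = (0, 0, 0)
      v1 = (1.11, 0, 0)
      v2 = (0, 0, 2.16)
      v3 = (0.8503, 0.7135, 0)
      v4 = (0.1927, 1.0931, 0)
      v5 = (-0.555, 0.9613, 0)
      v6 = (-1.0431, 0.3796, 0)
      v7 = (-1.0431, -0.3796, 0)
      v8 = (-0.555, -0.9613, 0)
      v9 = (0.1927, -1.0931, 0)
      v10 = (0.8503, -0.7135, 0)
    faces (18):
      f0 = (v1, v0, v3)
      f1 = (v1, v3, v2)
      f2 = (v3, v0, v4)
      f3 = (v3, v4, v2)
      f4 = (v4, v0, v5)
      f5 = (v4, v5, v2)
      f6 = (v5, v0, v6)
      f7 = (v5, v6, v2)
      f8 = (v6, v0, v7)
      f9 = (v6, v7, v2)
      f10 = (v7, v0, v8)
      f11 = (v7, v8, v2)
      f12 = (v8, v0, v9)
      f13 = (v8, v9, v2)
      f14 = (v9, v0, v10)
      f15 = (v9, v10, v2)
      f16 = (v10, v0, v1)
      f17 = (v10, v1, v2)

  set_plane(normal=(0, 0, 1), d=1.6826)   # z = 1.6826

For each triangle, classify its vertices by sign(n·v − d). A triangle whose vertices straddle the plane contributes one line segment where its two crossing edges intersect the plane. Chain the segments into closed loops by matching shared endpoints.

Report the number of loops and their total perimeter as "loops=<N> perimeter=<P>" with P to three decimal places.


Straddling triangles (9 of 18):
  (v1,v3,v2) [--+] → (0.187932, 0.157697, 1.6826)–(0.245331, 0, 1.6826)  len=0.1678
  (v3,v4,v2) [--+] → (0.0425903, 0.241595, 1.6826)–(0.187932, 0.157697, 1.6826)  len=0.1678
  (v4,v5,v2) [--+] → (-0.122665, 0.212465, 1.6826)–(0.0425903, 0.241595, 1.6826)  len=0.1678
  (v5,v6,v2) [--+] → (-0.230544, 0.0838986, 1.6826)–(-0.122665, 0.212465, 1.6826)  len=0.1678
  (v6,v7,v2) [--+] → (-0.230544, -0.0838986, 1.6826)–(-0.230544, 0.0838986, 1.6826)  len=0.1678
  (v7,v8,v2) [--+] → (-0.122665, -0.212465, 1.6826)–(-0.230544, -0.0838986, 1.6826)  len=0.1678
  (v8,v9,v2) [--+] → (0.0425903, -0.241595, 1.6826)–(-0.122665, -0.212465, 1.6826)  len=0.1678
  (v9,v10,v2) [--+] → (0.187932, -0.157697, 1.6826)–(0.0425903, -0.241595, 1.6826)  len=0.1678
  (v10,v1,v2) [--+] → (0.245331, 0, 1.6826)–(0.187932, -0.157697, 1.6826)  len=0.1678

Chained into 1 loop(s):
  loop 1: 9 segments, perimeter = 1.5103
Total perimeter = 1.510

loops=1 perimeter=1.510


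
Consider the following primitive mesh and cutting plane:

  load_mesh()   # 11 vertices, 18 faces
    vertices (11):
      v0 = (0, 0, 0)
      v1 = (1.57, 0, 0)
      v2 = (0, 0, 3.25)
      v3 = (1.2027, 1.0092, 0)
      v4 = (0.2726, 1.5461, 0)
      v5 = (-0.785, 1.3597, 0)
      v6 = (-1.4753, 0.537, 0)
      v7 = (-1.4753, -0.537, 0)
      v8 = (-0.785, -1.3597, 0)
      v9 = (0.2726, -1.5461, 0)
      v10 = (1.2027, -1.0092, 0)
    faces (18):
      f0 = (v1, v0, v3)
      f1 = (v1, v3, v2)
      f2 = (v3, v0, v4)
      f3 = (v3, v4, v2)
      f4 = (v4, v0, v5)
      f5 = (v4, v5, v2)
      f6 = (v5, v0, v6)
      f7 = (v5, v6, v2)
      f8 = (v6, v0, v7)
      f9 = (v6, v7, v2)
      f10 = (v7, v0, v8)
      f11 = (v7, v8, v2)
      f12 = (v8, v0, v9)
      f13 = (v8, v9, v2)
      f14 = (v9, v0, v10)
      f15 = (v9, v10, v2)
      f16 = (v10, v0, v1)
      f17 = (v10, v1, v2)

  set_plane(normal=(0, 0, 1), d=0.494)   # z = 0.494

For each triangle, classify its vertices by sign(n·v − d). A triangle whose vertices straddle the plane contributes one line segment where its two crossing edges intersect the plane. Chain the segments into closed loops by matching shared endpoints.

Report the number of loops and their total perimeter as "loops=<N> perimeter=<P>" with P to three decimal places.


Straddling triangles (9 of 18):
  (v1,v3,v2) [--+] → (1.01989, 0.855802, 0.494)–(1.33136, 0, 0.494)  len=0.9107
  (v3,v4,v2) [--+] → (0.231165, 1.31109, 0.494)–(1.01989, 0.855802, 0.494)  len=0.9107
  (v4,v5,v2) [--+] → (-0.66568, 1.15303, 0.494)–(0.231165, 1.31109, 0.494)  len=0.9107
  (v5,v6,v2) [--+] → (-1.25105, 0.455376, 0.494)–(-0.66568, 1.15303, 0.494)  len=0.9107
  (v6,v7,v2) [--+] → (-1.25105, -0.455376, 0.494)–(-1.25105, 0.455376, 0.494)  len=0.9108
  (v7,v8,v2) [--+] → (-0.66568, -1.15303, 0.494)–(-1.25105, -0.455376, 0.494)  len=0.9107
  (v8,v9,v2) [--+] → (0.231165, -1.31109, 0.494)–(-0.66568, -1.15303, 0.494)  len=0.9107
  (v9,v10,v2) [--+] → (1.01989, -0.855802, 0.494)–(0.231165, -1.31109, 0.494)  len=0.9107
  (v10,v1,v2) [--+] → (1.33136, 0, 0.494)–(1.01989, -0.855802, 0.494)  len=0.9107

Chained into 1 loop(s):
  loop 1: 9 segments, perimeter = 8.1963
Total perimeter = 8.196

loops=1 perimeter=8.196


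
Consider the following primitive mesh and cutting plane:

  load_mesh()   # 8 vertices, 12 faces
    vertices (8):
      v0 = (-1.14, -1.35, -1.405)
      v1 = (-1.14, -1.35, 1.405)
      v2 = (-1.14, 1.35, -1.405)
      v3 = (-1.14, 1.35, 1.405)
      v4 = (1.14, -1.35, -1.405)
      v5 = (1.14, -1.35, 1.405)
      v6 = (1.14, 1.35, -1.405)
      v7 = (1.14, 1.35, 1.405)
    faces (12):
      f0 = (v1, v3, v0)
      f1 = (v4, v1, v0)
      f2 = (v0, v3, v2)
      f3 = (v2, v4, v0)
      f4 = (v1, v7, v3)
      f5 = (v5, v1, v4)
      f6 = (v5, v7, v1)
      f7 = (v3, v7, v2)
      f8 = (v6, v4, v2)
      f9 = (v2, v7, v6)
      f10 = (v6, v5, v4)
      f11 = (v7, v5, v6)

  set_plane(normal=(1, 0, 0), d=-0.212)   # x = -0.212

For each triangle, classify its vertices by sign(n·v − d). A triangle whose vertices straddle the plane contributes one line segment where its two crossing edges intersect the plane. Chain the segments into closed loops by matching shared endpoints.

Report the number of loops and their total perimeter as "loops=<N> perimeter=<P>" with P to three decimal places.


loops=1 perimeter=11.020

Straddling triangles (8 of 12):
  (v4,v1,v0) [+--] → (-0.212, -1.35, 0.261281)–(-0.212, -1.35, -1.405)  len=1.6663
  (v2,v4,v0) [-+-] → (-0.212, 0.251053, -1.405)–(-0.212, -1.35, -1.405)  len=1.6011
  (v1,v7,v3) [-+-] → (-0.212, -0.251053, 1.405)–(-0.212, 1.35, 1.405)  len=1.6011
  (v5,v1,v4) [+-+] → (-0.212, -1.35, 1.405)–(-0.212, -1.35, 0.261281)  len=1.1437
  (v5,v7,v1) [++-] → (-0.212, -0.251053, 1.405)–(-0.212, -1.35, 1.405)  len=1.0989
  (v3,v7,v2) [-+-] → (-0.212, 1.35, 1.405)–(-0.212, 1.35, -0.261281)  len=1.6663
  (v6,v4,v2) [++-] → (-0.212, 0.251053, -1.405)–(-0.212, 1.35, -1.405)  len=1.0989
  (v2,v7,v6) [-++] → (-0.212, 1.35, -0.261281)–(-0.212, 1.35, -1.405)  len=1.1437

Chained into 1 loop(s):
  loop 1: 8 segments, perimeter = 11.0200
Total perimeter = 11.020


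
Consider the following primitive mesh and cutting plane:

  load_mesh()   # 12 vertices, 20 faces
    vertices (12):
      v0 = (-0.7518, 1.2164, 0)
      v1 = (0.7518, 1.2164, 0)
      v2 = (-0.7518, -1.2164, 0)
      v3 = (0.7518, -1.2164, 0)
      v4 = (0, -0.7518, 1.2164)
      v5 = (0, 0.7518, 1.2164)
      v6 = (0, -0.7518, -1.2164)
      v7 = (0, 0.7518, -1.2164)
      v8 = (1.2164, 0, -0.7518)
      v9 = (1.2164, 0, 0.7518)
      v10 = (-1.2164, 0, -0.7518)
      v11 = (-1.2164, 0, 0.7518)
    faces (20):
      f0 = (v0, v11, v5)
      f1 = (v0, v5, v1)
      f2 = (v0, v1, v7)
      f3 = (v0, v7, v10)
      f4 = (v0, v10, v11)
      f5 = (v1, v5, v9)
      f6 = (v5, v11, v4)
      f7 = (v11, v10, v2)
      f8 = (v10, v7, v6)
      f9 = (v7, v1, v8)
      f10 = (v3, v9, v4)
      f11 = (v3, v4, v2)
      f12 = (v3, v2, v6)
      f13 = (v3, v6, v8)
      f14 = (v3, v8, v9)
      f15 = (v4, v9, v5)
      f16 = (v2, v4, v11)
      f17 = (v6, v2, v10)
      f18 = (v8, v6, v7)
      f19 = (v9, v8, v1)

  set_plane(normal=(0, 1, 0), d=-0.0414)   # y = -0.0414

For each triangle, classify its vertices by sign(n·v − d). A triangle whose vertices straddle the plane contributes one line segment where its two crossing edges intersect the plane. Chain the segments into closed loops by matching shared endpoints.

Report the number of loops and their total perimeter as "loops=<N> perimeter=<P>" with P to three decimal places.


loops=1 perimeter=8.116

Straddling triangles (10 of 20):
  (v5,v11,v4) [++-] → (-1.14942, -0.0414, 0.777385)–(0, -0.0414, 1.2164)  len=1.2304
  (v11,v10,v2) [++-] → (-1.20059, -0.0414, -0.726213)–(-1.20059, -0.0414, 0.726213)  len=1.4524
  (v10,v7,v6) [++-] → (0, -0.0414, -1.2164)–(-1.14942, -0.0414, -0.777385)  len=1.2304
  (v3,v9,v4) [-+-] → (1.20059, -0.0414, 0.726213)–(1.14942, -0.0414, 0.777385)  len=0.0724
  (v3,v6,v8) [--+] → (1.14942, -0.0414, -0.777385)–(1.20059, -0.0414, -0.726213)  len=0.0724
  (v3,v8,v9) [-++] → (1.20059, -0.0414, -0.726213)–(1.20059, -0.0414, 0.726213)  len=1.4524
  (v4,v9,v5) [-++] → (1.14942, -0.0414, 0.777385)–(0, -0.0414, 1.2164)  len=1.2304
  (v2,v4,v11) [--+] → (-1.14942, -0.0414, 0.777385)–(-1.20059, -0.0414, 0.726213)  len=0.0724
  (v6,v2,v10) [--+] → (-1.20059, -0.0414, -0.726213)–(-1.14942, -0.0414, -0.777385)  len=0.0724
  (v8,v6,v7) [+-+] → (1.14942, -0.0414, -0.777385)–(0, -0.0414, -1.2164)  len=1.2304

Chained into 1 loop(s):
  loop 1: 10 segments, perimeter = 8.1159
Total perimeter = 8.116


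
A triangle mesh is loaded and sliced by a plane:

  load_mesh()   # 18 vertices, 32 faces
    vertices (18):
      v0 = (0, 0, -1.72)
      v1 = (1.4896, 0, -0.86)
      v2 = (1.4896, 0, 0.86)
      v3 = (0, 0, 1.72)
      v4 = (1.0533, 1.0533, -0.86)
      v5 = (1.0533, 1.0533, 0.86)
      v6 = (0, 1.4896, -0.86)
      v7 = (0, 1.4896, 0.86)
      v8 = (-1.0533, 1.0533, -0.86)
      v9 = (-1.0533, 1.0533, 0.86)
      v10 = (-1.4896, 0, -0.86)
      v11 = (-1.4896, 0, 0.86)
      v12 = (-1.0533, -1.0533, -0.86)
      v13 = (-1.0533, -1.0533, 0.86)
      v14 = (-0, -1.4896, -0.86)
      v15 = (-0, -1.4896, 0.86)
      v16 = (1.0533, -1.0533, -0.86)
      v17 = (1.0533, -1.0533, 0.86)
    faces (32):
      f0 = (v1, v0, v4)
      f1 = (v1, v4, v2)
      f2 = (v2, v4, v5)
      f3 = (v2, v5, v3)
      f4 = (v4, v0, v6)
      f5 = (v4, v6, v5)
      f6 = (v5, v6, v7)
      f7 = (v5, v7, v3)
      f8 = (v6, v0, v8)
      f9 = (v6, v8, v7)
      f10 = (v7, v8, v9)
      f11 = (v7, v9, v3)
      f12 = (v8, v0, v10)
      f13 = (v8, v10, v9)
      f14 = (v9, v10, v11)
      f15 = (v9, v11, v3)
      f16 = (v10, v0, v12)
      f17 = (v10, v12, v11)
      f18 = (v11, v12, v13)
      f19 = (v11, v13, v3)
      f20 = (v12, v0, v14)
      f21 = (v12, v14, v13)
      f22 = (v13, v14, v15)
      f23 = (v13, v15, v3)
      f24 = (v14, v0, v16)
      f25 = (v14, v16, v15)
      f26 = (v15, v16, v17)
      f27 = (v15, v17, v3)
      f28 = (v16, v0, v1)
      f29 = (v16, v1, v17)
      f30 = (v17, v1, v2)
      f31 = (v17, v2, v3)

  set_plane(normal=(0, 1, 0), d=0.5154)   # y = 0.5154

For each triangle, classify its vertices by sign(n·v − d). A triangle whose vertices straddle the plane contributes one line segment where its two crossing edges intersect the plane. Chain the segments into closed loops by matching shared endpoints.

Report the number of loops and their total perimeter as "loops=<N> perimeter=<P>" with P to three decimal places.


Straddling triangles (12 of 32):
  (v1,v0,v4) [--+] → (0.5154, 0.5154, -1.29919)–(1.27611, 0.5154, -0.86)  len=0.8784
  (v1,v4,v2) [-+-] → (1.27611, 0.5154, -0.86)–(1.27611, 0.5154, 0.0183708)  len=0.8784
  (v2,v4,v5) [-++] → (1.27611, 0.5154, 0.0183708)–(1.27611, 0.5154, 0.86)  len=0.8416
  (v2,v5,v3) [-+-] → (1.27611, 0.5154, 0.86)–(0.5154, 0.5154, 1.29919)  len=0.8784
  (v4,v0,v6) [+-+] → (0.5154, 0.5154, -1.29919)–(0, 0.5154, -1.42244)  len=0.5299
  (v5,v7,v3) [++-] → (0, 0.5154, 1.42244)–(0.5154, 0.5154, 1.29919)  len=0.5299
  (v6,v0,v8) [+-+] → (0, 0.5154, -1.42244)–(-0.5154, 0.5154, -1.29919)  len=0.5299
  (v7,v9,v3) [++-] → (-0.5154, 0.5154, 1.29919)–(0, 0.5154, 1.42244)  len=0.5299
  (v8,v0,v10) [+--] → (-0.5154, 0.5154, -1.29919)–(-1.27611, 0.5154, -0.86)  len=0.8784
  (v8,v10,v9) [+-+] → (-1.27611, 0.5154, -0.86)–(-1.27611, 0.5154, -0.0183708)  len=0.8416
  (v9,v10,v11) [+--] → (-1.27611, 0.5154, -0.0183708)–(-1.27611, 0.5154, 0.86)  len=0.8784
  (v9,v11,v3) [+--] → (-1.27611, 0.5154, 0.86)–(-0.5154, 0.5154, 1.29919)  len=0.8784

Chained into 1 loop(s):
  loop 1: 12 segments, perimeter = 9.0733
Total perimeter = 9.073

loops=1 perimeter=9.073


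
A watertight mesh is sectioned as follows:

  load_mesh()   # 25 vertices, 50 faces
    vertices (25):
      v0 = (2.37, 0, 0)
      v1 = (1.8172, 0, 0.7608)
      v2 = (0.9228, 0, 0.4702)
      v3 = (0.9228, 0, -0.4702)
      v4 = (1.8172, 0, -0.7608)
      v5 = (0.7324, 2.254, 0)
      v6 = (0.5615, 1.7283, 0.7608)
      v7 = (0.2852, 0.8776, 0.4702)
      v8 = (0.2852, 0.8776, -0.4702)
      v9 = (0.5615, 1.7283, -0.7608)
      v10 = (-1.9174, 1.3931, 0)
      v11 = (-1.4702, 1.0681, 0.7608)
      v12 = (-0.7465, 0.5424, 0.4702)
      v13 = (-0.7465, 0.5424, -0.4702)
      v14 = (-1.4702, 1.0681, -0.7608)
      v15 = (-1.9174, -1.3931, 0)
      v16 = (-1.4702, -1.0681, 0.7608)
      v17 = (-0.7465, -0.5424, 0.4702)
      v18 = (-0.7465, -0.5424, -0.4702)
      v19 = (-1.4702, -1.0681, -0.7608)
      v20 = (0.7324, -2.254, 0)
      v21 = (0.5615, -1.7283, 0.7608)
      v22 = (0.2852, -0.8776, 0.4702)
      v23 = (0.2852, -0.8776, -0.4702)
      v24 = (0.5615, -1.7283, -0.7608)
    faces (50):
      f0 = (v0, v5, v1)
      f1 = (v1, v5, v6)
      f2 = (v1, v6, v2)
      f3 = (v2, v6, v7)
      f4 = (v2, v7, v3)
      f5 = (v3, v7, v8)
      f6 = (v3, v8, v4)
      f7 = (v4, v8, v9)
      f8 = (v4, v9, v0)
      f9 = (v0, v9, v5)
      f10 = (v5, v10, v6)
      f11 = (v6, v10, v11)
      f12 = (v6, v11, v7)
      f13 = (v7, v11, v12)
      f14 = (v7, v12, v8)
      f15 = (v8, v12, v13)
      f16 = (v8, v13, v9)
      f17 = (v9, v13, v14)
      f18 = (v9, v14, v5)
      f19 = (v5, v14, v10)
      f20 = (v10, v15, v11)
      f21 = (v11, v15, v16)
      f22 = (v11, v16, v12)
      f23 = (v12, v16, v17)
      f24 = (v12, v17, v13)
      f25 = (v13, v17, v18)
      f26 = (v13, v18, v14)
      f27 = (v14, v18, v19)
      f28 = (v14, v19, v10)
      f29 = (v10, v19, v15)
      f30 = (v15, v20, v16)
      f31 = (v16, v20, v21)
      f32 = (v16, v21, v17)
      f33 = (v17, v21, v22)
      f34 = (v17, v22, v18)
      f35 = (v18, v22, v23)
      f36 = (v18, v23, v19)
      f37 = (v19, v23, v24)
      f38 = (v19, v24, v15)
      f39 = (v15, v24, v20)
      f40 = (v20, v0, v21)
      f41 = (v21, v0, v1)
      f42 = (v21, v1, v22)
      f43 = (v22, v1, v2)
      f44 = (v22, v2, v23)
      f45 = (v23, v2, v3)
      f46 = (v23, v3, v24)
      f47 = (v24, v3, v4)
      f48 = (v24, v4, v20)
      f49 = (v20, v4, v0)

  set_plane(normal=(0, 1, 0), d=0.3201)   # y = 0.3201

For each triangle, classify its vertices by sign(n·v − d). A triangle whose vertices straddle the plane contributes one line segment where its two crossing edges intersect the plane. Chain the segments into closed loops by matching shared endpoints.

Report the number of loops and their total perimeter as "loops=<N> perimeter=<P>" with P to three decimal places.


Straddling triangles (20 of 50):
  (v0,v5,v1) [-+-] → (2.13744, 0.3201, 0)–(1.66314, 0.3201, 0.652756)  len=0.8069
  (v1,v5,v6) [-++] → (1.66314, 0.3201, 0.652756)–(1.58463, 0.3201, 0.7608)  len=0.1336
  (v1,v6,v2) [-+-] → (1.58463, 0.3201, 0.7608)–(0.855883, 0.3201, 0.524022)  len=0.7662
  (v2,v6,v7) [-++] → (0.855883, 0.3201, 0.524022)–(0.690239, 0.3201, 0.4702)  len=0.1742
  (v2,v7,v3) [-+-] → (0.690239, 0.3201, 0.4702)–(0.690239, 0.3201, -0.127194)  len=0.5974
  (v3,v7,v8) [-++] → (0.690239, 0.3201, -0.127194)–(0.690239, 0.3201, -0.4702)  len=0.3430
  (v3,v8,v4) [-+-] → (0.690239, 0.3201, -0.4702)–(1.25841, 0.3201, -0.654805)  len=0.5974
  (v4,v8,v9) [-++] → (1.25841, 0.3201, -0.654805)–(1.58463, 0.3201, -0.7608)  len=0.3430
  (v4,v9,v0) [-+-] → (1.58463, 0.3201, -0.7608)–(2.03505, 0.3201, -0.140908)  len=0.7663
  (v0,v9,v5) [-++] → (2.03505, 0.3201, -0.140908)–(2.13744, 0.3201, 0)  len=0.1742
  (v10,v15,v11) [+-+] → (-1.9174, 0.3201, 0)–(-1.60611, 0.3201, 0.52958)  len=0.6143
  (v11,v15,v16) [+--] → (-1.60611, 0.3201, 0.52958)–(-1.4702, 0.3201, 0.7608)  len=0.2682
  (v11,v16,v12) [+-+] → (-1.4702, 0.3201, 0.7608)–(-0.846394, 0.3201, 0.510312)  len=0.6722
  (v12,v16,v17) [+--] → (-0.846394, 0.3201, 0.510312)–(-0.7465, 0.3201, 0.4702)  len=0.1076
  (v12,v17,v13) [+-+] → (-0.7465, 0.3201, 0.4702)–(-0.7465, 0.3201, -0.277491)  len=0.7477
  (v13,v17,v18) [+--] → (-0.7465, 0.3201, -0.277491)–(-0.7465, 0.3201, -0.4702)  len=0.1927
  (v13,v18,v14) [+-+] → (-0.7465, 0.3201, -0.4702)–(-1.13408, 0.3201, -0.62583)  len=0.4177
  (v14,v18,v19) [+--] → (-1.13408, 0.3201, -0.62583)–(-1.4702, 0.3201, -0.7608)  len=0.3622
  (v14,v19,v10) [+-+] → (-1.4702, 0.3201, -0.7608)–(-1.72244, 0.3201, -0.331683)  len=0.4978
  (v10,v19,v15) [+--] → (-1.72244, 0.3201, -0.331683)–(-1.9174, 0.3201, 0)  len=0.3847

Chained into 2 loop(s):
  loop 1: 10 segments, perimeter = 4.7021
  loop 2: 10 segments, perimeter = 4.2651
Total perimeter = 8.967

loops=2 perimeter=8.967


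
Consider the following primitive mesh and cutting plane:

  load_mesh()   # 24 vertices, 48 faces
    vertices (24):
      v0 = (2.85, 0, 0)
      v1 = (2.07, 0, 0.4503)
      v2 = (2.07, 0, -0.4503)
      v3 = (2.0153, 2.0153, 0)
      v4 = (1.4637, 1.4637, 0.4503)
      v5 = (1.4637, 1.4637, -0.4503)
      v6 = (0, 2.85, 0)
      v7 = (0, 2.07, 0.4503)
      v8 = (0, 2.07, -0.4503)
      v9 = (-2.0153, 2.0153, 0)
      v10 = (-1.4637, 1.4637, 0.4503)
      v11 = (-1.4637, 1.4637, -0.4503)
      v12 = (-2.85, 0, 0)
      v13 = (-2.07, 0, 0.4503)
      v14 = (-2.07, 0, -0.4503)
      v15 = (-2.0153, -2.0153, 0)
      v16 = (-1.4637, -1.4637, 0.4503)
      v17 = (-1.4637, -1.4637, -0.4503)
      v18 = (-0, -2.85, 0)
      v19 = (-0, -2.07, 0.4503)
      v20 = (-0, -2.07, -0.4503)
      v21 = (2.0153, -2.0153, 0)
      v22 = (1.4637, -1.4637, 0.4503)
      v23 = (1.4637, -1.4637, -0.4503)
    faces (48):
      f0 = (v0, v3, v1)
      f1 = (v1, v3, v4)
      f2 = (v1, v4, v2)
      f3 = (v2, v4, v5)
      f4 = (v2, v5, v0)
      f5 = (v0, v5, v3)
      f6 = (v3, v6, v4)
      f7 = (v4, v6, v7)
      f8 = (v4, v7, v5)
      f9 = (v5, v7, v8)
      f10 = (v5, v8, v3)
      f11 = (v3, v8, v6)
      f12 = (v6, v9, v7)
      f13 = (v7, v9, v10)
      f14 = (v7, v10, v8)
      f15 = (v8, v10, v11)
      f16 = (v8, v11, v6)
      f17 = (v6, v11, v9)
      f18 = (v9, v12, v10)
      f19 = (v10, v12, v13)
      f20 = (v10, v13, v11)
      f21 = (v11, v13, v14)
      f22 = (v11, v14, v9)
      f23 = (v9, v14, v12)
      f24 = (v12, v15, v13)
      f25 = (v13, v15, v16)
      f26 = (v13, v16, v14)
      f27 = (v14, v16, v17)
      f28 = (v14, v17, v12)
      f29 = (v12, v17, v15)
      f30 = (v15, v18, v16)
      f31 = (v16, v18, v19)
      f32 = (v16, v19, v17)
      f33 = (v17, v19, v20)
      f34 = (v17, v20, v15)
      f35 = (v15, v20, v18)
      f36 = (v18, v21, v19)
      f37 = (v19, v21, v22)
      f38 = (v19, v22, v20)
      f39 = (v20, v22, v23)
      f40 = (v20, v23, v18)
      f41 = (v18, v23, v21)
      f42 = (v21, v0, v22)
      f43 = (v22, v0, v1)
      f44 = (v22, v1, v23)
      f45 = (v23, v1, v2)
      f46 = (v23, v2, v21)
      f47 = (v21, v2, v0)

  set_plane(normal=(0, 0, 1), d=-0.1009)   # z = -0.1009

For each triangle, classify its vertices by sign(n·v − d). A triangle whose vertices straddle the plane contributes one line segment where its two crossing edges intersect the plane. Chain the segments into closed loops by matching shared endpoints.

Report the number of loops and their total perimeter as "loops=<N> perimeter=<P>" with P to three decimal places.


Straddling triangles (32 of 48):
  (v1,v4,v2) [++-] → (1.83478, 0.567862, -0.1009)–(2.07, 0, -0.1009)  len=0.6147
  (v2,v4,v5) [-+-] → (1.83478, 0.567862, -0.1009)–(1.4637, 1.4637, -0.1009)  len=0.9697
  (v2,v5,v0) [--+] → (2.53937, 0.327975, -0.1009)–(2.67522, 0, -0.1009)  len=0.3550
  (v0,v5,v3) [+-+] → (2.53937, 0.327975, -0.1009)–(1.8917, 1.8917, -0.1009)  len=1.6925
  (v4,v7,v5) [++-] → (0.895838, 1.69892, -0.1009)–(1.4637, 1.4637, -0.1009)  len=0.6147
  (v5,v7,v8) [-+-] → (0.895838, 1.69892, -0.1009)–(0, 2.07, -0.1009)  len=0.9697
  (v5,v8,v3) [--+] → (1.56373, 2.02756, -0.1009)–(1.8917, 1.8917, -0.1009)  len=0.3550
  (v3,v8,v6) [+-+] → (1.56373, 2.02756, -0.1009)–(0, 2.67522, -0.1009)  len=1.6925
  (v7,v10,v8) [++-] → (-0.567862, 1.83478, -0.1009)–(0, 2.07, -0.1009)  len=0.6147
  (v8,v10,v11) [-+-] → (-0.567862, 1.83478, -0.1009)–(-1.4637, 1.4637, -0.1009)  len=0.9697
  (v8,v11,v6) [--+] → (-0.327975, 2.53937, -0.1009)–(0, 2.67522, -0.1009)  len=0.3550
  (v6,v11,v9) [+-+] → (-0.327975, 2.53937, -0.1009)–(-1.8917, 1.8917, -0.1009)  len=1.6925
  (v10,v13,v11) [++-] → (-1.69892, 0.895838, -0.1009)–(-1.4637, 1.4637, -0.1009)  len=0.6147
  (v11,v13,v14) [-+-] → (-1.69892, 0.895838, -0.1009)–(-2.07, 0, -0.1009)  len=0.9697
  (v11,v14,v9) [--+] → (-2.02756, 1.56373, -0.1009)–(-1.8917, 1.8917, -0.1009)  len=0.3550
  (v9,v14,v12) [+-+] → (-2.02756, 1.56373, -0.1009)–(-2.67522, 0, -0.1009)  len=1.6925
  (v13,v16,v14) [++-] → (-1.83478, -0.567862, -0.1009)–(-2.07, 0, -0.1009)  len=0.6147
  (v14,v16,v17) [-+-] → (-1.83478, -0.567862, -0.1009)–(-1.4637, -1.4637, -0.1009)  len=0.9697
  (v14,v17,v12) [--+] → (-2.53937, -0.327975, -0.1009)–(-2.67522, 0, -0.1009)  len=0.3550
  (v12,v17,v15) [+-+] → (-2.53937, -0.327975, -0.1009)–(-1.8917, -1.8917, -0.1009)  len=1.6925
  (v16,v19,v17) [++-] → (-0.895838, -1.69892, -0.1009)–(-1.4637, -1.4637, -0.1009)  len=0.6147
  (v17,v19,v20) [-+-] → (-0.895838, -1.69892, -0.1009)–(0, -2.07, -0.1009)  len=0.9697
  (v17,v20,v15) [--+] → (-1.56373, -2.02756, -0.1009)–(-1.8917, -1.8917, -0.1009)  len=0.3550
  (v15,v20,v18) [+-+] → (-1.56373, -2.02756, -0.1009)–(0, -2.67522, -0.1009)  len=1.6925
  (v19,v22,v20) [++-] → (0.567862, -1.83478, -0.1009)–(0, -2.07, -0.1009)  len=0.6147
  (v20,v22,v23) [-+-] → (0.567862, -1.83478, -0.1009)–(1.4637, -1.4637, -0.1009)  len=0.9697
  (v20,v23,v18) [--+] → (0.327975, -2.53937, -0.1009)–(0, -2.67522, -0.1009)  len=0.3550
  (v18,v23,v21) [+-+] → (0.327975, -2.53937, -0.1009)–(1.8917, -1.8917, -0.1009)  len=1.6925
  (v22,v1,v23) [++-] → (1.69892, -0.895838, -0.1009)–(1.4637, -1.4637, -0.1009)  len=0.6147
  (v23,v1,v2) [-+-] → (1.69892, -0.895838, -0.1009)–(2.07, 0, -0.1009)  len=0.9697
  (v23,v2,v21) [--+] → (2.02756, -1.56373, -0.1009)–(1.8917, -1.8917, -0.1009)  len=0.3550
  (v21,v2,v0) [+-+] → (2.02756, -1.56373, -0.1009)–(2.67522, 0, -0.1009)  len=1.6925

Chained into 2 loop(s):
  loop 1: 16 segments, perimeter = 12.6744
  loop 2: 16 segments, perimeter = 16.3804
Total perimeter = 29.055

loops=2 perimeter=29.055


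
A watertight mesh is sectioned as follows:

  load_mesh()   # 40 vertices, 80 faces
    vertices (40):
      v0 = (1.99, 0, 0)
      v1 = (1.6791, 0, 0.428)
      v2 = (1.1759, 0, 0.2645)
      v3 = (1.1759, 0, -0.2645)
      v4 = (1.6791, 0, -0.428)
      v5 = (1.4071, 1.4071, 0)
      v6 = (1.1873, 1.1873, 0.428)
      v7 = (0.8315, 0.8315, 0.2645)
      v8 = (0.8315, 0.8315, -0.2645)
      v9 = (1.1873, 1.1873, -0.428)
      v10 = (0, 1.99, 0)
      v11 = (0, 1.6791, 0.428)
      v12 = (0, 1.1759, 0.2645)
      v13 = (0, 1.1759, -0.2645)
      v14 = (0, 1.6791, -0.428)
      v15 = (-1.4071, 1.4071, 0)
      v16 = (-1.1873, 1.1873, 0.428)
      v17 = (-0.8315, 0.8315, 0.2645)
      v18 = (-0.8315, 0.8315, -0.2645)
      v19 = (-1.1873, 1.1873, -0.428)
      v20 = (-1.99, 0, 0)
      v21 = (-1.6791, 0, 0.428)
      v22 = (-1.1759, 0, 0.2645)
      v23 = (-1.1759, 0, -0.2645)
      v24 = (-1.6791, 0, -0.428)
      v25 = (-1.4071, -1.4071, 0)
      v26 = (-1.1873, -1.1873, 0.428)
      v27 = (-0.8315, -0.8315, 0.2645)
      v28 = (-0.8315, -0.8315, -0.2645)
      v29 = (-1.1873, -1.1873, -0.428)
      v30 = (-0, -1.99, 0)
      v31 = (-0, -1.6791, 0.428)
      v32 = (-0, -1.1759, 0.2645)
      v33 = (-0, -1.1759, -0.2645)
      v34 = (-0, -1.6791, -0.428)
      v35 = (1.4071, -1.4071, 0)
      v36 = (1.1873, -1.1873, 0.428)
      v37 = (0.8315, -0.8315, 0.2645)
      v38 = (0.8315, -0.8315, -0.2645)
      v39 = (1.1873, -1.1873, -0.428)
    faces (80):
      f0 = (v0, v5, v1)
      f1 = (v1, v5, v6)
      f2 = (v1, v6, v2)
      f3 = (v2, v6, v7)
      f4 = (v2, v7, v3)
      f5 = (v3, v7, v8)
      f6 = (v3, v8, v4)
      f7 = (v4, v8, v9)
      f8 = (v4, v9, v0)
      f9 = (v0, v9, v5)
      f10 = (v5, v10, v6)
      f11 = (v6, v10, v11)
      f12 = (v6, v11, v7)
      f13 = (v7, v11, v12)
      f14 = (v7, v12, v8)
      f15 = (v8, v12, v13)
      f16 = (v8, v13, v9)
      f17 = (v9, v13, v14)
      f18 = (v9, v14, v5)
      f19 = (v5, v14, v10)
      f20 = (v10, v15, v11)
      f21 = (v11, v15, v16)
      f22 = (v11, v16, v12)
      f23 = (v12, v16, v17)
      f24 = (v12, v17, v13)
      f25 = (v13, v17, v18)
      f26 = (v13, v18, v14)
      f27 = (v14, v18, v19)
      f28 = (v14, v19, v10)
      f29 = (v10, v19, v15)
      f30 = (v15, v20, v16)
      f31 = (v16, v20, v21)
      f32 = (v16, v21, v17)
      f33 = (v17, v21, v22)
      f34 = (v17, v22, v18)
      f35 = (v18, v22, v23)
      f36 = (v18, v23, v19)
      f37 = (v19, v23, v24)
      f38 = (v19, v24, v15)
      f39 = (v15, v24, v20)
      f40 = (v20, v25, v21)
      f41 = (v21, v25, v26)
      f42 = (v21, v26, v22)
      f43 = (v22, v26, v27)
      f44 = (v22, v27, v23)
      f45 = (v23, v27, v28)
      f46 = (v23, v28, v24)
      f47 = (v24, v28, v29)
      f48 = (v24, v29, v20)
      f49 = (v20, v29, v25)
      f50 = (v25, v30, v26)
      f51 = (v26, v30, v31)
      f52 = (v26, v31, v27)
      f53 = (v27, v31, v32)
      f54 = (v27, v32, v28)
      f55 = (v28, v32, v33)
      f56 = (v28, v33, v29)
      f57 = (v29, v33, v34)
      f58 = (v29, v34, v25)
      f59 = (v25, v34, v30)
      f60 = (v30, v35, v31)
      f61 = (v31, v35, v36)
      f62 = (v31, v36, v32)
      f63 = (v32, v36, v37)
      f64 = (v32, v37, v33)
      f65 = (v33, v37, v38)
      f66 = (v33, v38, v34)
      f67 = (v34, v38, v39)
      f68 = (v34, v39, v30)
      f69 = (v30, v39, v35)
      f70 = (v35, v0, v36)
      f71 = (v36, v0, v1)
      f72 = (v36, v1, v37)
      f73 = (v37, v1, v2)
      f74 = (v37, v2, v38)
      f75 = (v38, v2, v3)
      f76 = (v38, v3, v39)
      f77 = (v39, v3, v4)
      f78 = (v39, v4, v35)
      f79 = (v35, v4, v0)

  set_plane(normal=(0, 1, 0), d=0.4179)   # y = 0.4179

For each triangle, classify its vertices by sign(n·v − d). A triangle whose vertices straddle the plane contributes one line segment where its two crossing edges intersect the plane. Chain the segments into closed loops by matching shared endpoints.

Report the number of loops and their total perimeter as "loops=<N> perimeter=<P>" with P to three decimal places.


loops=2 perimeter=5.290

Straddling triangles (20 of 80):
  (v0,v5,v1) [-+-] → (1.81688, 0.4179, 0)–(1.59832, 0.4179, 0.300887)  len=0.3719
  (v1,v5,v6) [-++] → (1.59832, 0.4179, 0.300887)–(1.506, 0.4179, 0.428)  len=0.1571
  (v1,v6,v2) [-+-] → (1.506, 0.4179, 0.428)–(1.17991, 0.4179, 0.322048)  len=0.3429
  (v2,v6,v7) [-++] → (1.17991, 0.4179, 0.322048)–(1.00281, 0.4179, 0.2645)  len=0.1862
  (v2,v7,v3) [-+-] → (1.00281, 0.4179, 0.2645)–(1.00281, 0.4179, 0.00136783)  len=0.2631
  (v3,v7,v8) [-++] → (1.00281, 0.4179, 0.00136783)–(1.00281, 0.4179, -0.2645)  len=0.2659
  (v3,v8,v4) [-+-] → (1.00281, 0.4179, -0.2645)–(1.25311, 0.4179, -0.345827)  len=0.2632
  (v4,v8,v9) [-++] → (1.25311, 0.4179, -0.345827)–(1.506, 0.4179, -0.428)  len=0.2659
  (v4,v9,v0) [-+-] → (1.506, 0.4179, -0.428)–(1.70747, 0.4179, -0.150645)  len=0.3428
  (v0,v9,v5) [-++] → (1.70747, 0.4179, -0.150645)–(1.81688, 0.4179, 0)  len=0.1862
  (v15,v20,v16) [+-+] → (-1.81688, 0.4179, 0)–(-1.70747, 0.4179, 0.150645)  len=0.1862
  (v16,v20,v21) [+--] → (-1.70747, 0.4179, 0.150645)–(-1.506, 0.4179, 0.428)  len=0.3428
  (v16,v21,v17) [+-+] → (-1.506, 0.4179, 0.428)–(-1.25311, 0.4179, 0.345827)  len=0.2659
  (v17,v21,v22) [+--] → (-1.25311, 0.4179, 0.345827)–(-1.00281, 0.4179, 0.2645)  len=0.2632
  (v17,v22,v18) [+-+] → (-1.00281, 0.4179, 0.2645)–(-1.00281, 0.4179, -0.00136783)  len=0.2659
  (v18,v22,v23) [+--] → (-1.00281, 0.4179, -0.00136783)–(-1.00281, 0.4179, -0.2645)  len=0.2631
  (v18,v23,v19) [+-+] → (-1.00281, 0.4179, -0.2645)–(-1.17991, 0.4179, -0.322048)  len=0.1862
  (v19,v23,v24) [+--] → (-1.17991, 0.4179, -0.322048)–(-1.506, 0.4179, -0.428)  len=0.3429
  (v19,v24,v15) [+-+] → (-1.506, 0.4179, -0.428)–(-1.59832, 0.4179, -0.300887)  len=0.1571
  (v15,v24,v20) [+--] → (-1.59832, 0.4179, -0.300887)–(-1.81688, 0.4179, 0)  len=0.3719

Chained into 2 loop(s):
  loop 1: 10 segments, perimeter = 2.6452
  loop 2: 10 segments, perimeter = 2.6452
Total perimeter = 5.290
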